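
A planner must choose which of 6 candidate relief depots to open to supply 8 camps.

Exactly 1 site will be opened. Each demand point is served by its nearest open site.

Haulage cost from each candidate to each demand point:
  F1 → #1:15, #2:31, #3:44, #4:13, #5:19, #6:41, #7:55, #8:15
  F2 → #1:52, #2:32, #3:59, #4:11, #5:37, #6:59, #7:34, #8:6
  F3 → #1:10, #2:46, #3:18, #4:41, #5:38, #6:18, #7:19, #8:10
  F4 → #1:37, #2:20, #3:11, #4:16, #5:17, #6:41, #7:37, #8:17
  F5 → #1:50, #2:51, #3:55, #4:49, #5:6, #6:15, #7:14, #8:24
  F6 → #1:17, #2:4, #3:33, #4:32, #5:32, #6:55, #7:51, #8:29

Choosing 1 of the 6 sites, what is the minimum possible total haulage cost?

196

Open {F4}.
  #1→F4 37, #2→F4 20, #3→F4 11, #4→F4 16, #5→F4 17, #6→F4 41, #7→F4 37, #8→F4 17  ⇒ total 196.
Compare {F3}: total 200.
Compare {F1}: total 233.
No size-1 selection does better; minimum is 196.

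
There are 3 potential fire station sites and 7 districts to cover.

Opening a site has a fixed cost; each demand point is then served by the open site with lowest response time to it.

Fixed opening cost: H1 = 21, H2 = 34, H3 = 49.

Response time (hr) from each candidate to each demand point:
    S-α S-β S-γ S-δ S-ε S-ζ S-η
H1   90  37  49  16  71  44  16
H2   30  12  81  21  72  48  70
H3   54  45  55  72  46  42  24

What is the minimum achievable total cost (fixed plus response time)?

293

Open {H1, H2}: assign each demand point to its cheapest open site.
  S-α→H2 30, S-β→H2 12, S-γ→H1 49, S-δ→H1 16, S-ε→H1 71, S-ζ→H1 44, S-η→H1 16
  response time 238, fixed 55 → total 293.
Compare {H2, H3}: response time 230 + fixed 83 = 313.
Compare {H1, H2, H3}: response time 211 + fixed 104 = 315.
Compare {H1, H3}: response time 260 + fixed 70 = 330.
All other subsets cost ≥ 313. Minimum total cost: 293.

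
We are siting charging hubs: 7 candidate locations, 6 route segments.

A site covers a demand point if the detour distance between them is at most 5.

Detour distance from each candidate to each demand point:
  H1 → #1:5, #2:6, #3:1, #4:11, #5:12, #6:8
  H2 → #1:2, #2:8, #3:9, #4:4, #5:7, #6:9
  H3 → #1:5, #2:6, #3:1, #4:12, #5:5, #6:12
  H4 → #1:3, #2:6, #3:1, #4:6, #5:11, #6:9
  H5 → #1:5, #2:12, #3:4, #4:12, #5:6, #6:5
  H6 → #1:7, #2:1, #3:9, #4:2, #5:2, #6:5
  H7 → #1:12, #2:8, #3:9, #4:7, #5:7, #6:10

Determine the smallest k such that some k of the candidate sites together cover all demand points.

2

Coverage sets (demand points within 5 of each site):
  H1: {#1, #3}
  H2: {#1, #4}
  H3: {#1, #3, #5}
  H4: {#1, #3}
  H5: {#1, #3, #6}
  H6: {#2, #4, #5, #6}
  H7: {}
No single site covers all 6 demand points.
But {H1, H6} covers everything, so the minimum is 2.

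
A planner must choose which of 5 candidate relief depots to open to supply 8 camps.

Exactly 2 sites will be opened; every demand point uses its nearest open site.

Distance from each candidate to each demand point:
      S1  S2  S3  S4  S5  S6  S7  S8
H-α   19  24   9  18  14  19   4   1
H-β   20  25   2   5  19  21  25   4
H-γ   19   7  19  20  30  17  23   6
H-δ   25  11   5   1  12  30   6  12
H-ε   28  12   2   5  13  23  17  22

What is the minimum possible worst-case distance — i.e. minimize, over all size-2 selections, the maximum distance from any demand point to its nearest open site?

Open {H-α, H-γ}.
  Farthest demand point is S1 at distance 19 (to H-α); all others are ≤ 19.
With {H-α, H-δ} the worst case is 19.
With {H-α, H-ε} the worst case is 19.
No size-2 selection achieves below 19.

19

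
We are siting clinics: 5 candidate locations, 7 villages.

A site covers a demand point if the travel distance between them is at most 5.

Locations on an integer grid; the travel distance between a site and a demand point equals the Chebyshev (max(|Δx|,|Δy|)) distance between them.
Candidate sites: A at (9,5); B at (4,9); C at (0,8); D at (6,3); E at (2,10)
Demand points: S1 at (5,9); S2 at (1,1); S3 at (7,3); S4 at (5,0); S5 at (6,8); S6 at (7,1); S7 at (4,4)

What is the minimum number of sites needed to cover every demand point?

2

Coverage sets (demand points within 5 of each site):
  A: {S1, S3, S4, S5, S6, S7}
  B: {S1, S5, S7}
  C: {S1, S7}
  D: {S2, S3, S4, S5, S6, S7}
  E: {S1, S5}
No single site covers all 7 demand points.
But {A, D} covers everything, so the minimum is 2.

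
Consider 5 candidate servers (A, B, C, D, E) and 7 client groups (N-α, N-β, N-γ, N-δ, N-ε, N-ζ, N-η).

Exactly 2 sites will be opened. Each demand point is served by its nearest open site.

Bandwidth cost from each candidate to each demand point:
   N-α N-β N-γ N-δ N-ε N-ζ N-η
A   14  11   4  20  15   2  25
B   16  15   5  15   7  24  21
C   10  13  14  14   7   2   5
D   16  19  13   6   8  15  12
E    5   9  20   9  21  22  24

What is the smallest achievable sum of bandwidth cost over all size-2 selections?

Open {C, E}.
  N-α→E 5, N-β→E 9, N-γ→C 14, N-δ→E 9, N-ε→C 7, N-ζ→C 2, N-η→C 5  ⇒ total 51.
Compare {A, C}: total 53.
Compare {B, C}: total 56.
No size-2 selection does better; minimum is 51.

51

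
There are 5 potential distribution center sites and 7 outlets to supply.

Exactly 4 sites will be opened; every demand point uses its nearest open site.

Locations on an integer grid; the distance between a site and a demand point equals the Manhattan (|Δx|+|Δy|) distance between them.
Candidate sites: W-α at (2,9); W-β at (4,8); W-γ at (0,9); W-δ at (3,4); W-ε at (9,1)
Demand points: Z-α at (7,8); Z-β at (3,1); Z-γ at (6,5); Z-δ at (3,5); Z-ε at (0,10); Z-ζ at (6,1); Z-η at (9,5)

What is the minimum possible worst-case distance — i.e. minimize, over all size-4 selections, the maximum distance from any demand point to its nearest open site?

4

Open {W-α, W-β, W-δ, W-ε}.
  Farthest demand point is Z-γ at distance 4 (to W-δ); all others are ≤ 4.
With {W-β, W-γ, W-δ, W-ε} the worst case is 4.
With {W-α, W-β, W-γ, W-ε} the worst case is 6.
No size-4 selection achieves below 4.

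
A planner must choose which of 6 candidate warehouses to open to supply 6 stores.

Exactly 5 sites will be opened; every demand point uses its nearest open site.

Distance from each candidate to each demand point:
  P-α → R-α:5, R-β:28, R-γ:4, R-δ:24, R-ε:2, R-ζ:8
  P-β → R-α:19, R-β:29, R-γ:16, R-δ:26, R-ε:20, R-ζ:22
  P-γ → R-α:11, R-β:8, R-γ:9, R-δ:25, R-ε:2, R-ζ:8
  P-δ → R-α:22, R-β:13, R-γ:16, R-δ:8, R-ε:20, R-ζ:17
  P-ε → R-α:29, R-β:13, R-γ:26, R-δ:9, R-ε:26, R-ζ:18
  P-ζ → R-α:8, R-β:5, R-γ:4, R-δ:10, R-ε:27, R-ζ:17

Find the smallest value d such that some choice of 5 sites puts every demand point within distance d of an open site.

Open {P-α, P-β, P-γ, P-δ, P-ε}.
  Farthest demand point is R-β at distance 8 (to P-γ); all others are ≤ 8.
With {P-α, P-β, P-γ, P-δ, P-ζ} the worst case is 8.
With {P-α, P-β, P-δ, P-ε, P-ζ} the worst case is 8.
No size-5 selection achieves below 8.

8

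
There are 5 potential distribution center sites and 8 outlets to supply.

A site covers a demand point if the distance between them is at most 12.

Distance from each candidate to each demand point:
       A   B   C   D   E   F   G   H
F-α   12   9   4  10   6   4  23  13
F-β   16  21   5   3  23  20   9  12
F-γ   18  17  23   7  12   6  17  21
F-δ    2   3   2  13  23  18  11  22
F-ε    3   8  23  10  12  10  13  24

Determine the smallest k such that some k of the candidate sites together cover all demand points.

Coverage sets (demand points within 12 of each site):
  F-α: {A, B, C, D, E, F}
  F-β: {C, D, G, H}
  F-γ: {D, E, F}
  F-δ: {A, B, C, G}
  F-ε: {A, B, D, E, F}
No single site covers all 8 demand points.
But {F-α, F-β} covers everything, so the minimum is 2.

2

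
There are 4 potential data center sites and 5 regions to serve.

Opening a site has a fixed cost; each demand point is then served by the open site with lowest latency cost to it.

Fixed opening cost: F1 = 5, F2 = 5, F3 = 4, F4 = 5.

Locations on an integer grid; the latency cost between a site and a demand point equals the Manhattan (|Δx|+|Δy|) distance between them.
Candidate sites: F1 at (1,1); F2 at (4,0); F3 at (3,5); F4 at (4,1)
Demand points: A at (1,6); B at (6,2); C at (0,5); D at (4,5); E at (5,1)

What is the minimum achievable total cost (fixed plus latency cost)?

Open {F3, F4}: assign each demand point to its cheapest open site.
  A→F3 3, B→F4 3, C→F3 3, D→F3 1, E→F4 1
  latency cost 11, fixed 9 → total 20.
Compare {F2, F3}: latency cost 13 + fixed 9 = 22.
Compare {F3}: latency cost 19 + fixed 4 = 23.
Compare {F1, F3, F4}: latency cost 11 + fixed 14 = 25.
All other subsets cost ≥ 22. Minimum total cost: 20.

20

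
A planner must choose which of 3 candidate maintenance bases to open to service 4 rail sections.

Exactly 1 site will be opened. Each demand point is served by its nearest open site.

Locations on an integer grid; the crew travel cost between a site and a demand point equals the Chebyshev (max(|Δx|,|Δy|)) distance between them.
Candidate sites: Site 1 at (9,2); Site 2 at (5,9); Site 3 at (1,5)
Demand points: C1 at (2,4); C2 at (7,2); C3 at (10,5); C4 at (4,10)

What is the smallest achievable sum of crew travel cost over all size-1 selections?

Open {Site 2}.
  C1→Site 2 5, C2→Site 2 7, C3→Site 2 5, C4→Site 2 1  ⇒ total 18.
Compare {Site 1}: total 20.
Compare {Site 3}: total 21.

18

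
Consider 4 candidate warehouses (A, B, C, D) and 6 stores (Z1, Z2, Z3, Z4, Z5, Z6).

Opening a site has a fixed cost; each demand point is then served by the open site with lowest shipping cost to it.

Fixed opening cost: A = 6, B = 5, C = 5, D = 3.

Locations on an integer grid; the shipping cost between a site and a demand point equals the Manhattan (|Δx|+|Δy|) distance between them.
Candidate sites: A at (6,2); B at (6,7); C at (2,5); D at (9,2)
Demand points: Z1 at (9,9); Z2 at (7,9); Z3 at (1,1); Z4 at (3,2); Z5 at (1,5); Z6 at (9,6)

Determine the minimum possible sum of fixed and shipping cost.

Open {B, C}: assign each demand point to its cheapest open site.
  Z1→B 5, Z2→B 3, Z3→C 5, Z4→C 4, Z5→C 1, Z6→B 4
  shipping cost 22, fixed 10 → total 32.
Compare {B, C, D}: shipping cost 22 + fixed 13 = 35.
Compare {A, B, C}: shipping cost 21 + fixed 16 = 37.
Compare {C, D}: shipping cost 30 + fixed 8 = 38.
All other subsets cost ≥ 35. Minimum total cost: 32.

32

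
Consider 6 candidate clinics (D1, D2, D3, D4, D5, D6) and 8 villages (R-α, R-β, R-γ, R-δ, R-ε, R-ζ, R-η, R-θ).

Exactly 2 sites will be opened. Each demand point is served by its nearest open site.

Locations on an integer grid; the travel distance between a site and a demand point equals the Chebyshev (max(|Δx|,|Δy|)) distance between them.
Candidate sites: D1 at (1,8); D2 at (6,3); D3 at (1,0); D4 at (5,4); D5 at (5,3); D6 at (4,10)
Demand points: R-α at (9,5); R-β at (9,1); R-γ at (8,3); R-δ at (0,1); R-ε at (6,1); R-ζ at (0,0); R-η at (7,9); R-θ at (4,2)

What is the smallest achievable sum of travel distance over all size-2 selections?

Open {D2, D3}.
  R-α→D2 3, R-β→D2 3, R-γ→D2 2, R-δ→D3 1, R-ε→D2 2, R-ζ→D3 1, R-η→D2 6, R-θ→D2 2  ⇒ total 20.
Compare {D3, D5}: total 22.
Compare {D3, D4}: total 23.
No size-2 selection does better; minimum is 20.

20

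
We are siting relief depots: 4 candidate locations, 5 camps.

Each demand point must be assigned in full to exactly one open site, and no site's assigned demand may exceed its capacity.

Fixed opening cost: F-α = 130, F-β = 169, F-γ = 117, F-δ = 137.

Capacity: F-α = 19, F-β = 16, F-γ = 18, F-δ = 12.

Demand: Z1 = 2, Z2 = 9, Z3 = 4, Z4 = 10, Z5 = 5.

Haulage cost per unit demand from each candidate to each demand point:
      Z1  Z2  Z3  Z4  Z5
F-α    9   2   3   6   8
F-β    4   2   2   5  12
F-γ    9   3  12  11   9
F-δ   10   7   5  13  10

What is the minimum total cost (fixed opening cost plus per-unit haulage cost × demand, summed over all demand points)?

Open {F-α, F-γ}; cheapest assignment that respects the capacities:
  F-α (cap 19, load 19): Z3, Z4, Z5 — cost 4×3 + 10×6 + 5×8 = 112
  F-γ (cap 18, load 11): Z1, Z2 — cost 2×9 + 9×3 = 45
  Shipping 157, fixed 247 → total 404.
  Any other capacity-feasible assignment to {F-α, F-γ} ships for at least 157.
Compare {F-α, F-β}: its best feasible assignment gives total 423.
Compare {F-β, F-γ}: its best feasible assignment gives total 424.
Every other set of open sites that can feasibly serve all demand totals ≥ 423 even under its best assignment. Minimum: 404.

404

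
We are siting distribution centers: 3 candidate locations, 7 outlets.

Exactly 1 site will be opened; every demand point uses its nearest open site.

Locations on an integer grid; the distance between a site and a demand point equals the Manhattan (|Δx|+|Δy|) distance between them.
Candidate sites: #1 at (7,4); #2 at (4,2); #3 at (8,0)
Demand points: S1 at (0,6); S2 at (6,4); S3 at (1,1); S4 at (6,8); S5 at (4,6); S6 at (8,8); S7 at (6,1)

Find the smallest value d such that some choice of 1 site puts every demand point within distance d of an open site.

Open {#1}.
  Farthest demand point is S1 at distance 9 (to #1); all others are ≤ 9.
With {#2} the worst case is 10.
With {#3} the worst case is 14.
No size-1 selection achieves below 9.

9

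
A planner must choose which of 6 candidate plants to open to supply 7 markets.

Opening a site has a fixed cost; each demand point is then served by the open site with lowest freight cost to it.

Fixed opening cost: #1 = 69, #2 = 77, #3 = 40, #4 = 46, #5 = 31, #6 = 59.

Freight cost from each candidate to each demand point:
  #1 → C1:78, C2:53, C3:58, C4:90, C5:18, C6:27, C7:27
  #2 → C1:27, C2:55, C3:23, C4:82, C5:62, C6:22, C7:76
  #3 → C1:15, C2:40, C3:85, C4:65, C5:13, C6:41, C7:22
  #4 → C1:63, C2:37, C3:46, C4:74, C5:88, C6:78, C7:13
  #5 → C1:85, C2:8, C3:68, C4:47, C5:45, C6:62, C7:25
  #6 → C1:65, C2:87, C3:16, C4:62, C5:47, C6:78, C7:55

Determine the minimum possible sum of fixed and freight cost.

285

Open {#3, #5}: assign each demand point to its cheapest open site.
  C1→#3 15, C2→#5 8, C3→#5 68, C4→#5 47, C5→#3 13, C6→#3 41, C7→#3 22
  freight cost 214, fixed 71 → total 285.
Compare {#3, #5, #6}: freight cost 162 + fixed 130 = 292.
Compare {#2, #3, #5}: freight cost 150 + fixed 148 = 298.
Compare {#3, #4, #5}: freight cost 183 + fixed 117 = 300.
All other subsets cost ≥ 292. Minimum total cost: 285.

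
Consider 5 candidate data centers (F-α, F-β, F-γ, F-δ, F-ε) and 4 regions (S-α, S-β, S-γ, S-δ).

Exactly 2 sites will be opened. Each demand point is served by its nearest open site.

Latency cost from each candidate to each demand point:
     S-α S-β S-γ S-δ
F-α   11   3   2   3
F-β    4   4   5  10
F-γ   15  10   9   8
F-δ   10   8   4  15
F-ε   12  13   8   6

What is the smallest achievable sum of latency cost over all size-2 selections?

Open {F-α, F-β}.
  S-α→F-β 4, S-β→F-α 3, S-γ→F-α 2, S-δ→F-α 3  ⇒ total 12.
Compare {F-α, F-δ}: total 18.
Compare {F-α, F-γ}: total 19.
No size-2 selection does better; minimum is 12.

12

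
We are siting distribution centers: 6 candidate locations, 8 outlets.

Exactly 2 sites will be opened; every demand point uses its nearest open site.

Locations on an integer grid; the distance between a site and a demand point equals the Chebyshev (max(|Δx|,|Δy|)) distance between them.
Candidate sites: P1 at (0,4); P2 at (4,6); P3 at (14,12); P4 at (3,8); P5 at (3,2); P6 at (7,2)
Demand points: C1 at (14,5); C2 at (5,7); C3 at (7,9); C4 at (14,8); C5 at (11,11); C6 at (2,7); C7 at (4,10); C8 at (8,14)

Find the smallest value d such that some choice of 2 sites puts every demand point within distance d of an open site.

Open {P1, P3}.
  Farthest demand point is C1 at distance 7 (to P3); all others are ≤ 7.
With {P2, P3} the worst case is 7.
With {P3, P4} the worst case is 7.
No size-2 selection achieves below 7.

7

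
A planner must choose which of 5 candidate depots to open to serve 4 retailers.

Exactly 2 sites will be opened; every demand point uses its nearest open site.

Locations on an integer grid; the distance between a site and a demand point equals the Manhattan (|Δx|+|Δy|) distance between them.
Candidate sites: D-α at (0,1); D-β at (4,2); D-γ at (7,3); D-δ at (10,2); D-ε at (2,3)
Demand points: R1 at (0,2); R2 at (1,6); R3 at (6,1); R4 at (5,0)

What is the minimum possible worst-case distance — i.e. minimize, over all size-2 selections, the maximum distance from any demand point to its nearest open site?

4

Open {D-β, D-ε}.
  Farthest demand point is R2 at distance 4 (to D-ε); all others are ≤ 4.
With {D-γ, D-ε} the worst case is 5.
With {D-α, D-β} the worst case is 6.
No size-2 selection achieves below 4.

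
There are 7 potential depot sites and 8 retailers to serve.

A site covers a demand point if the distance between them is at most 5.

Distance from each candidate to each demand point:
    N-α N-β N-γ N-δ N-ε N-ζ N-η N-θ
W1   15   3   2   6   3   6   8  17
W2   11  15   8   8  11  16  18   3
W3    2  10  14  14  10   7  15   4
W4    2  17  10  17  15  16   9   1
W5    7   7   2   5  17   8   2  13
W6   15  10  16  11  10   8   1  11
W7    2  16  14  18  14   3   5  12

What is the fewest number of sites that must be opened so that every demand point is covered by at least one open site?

4

Coverage sets (demand points within 5 of each site):
  W1: {N-β, N-γ, N-ε}
  W2: {N-θ}
  W3: {N-α, N-θ}
  W4: {N-α, N-θ}
  W5: {N-γ, N-δ, N-η}
  W6: {N-η}
  W7: {N-α, N-ζ, N-η}
No 3 sites suffice: every size-3 union leaves at least one demand point uncovered.
But {W1, W2, W5, W7} covers everything, so the minimum is 4.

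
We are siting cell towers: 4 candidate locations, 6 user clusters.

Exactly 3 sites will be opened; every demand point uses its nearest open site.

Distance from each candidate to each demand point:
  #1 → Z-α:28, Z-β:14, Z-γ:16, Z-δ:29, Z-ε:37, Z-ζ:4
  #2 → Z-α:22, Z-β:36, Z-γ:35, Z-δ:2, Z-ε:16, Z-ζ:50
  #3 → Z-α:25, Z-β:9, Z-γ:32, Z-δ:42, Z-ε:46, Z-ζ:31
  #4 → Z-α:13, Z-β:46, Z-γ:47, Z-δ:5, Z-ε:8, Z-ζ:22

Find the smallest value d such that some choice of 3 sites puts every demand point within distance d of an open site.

Open {#1, #2, #4}.
  Farthest demand point is Z-γ at distance 16 (to #1); all others are ≤ 16.
With {#1, #3, #4} the worst case is 16.
With {#1, #2, #3} the worst case is 22.
No size-3 selection achieves below 16.

16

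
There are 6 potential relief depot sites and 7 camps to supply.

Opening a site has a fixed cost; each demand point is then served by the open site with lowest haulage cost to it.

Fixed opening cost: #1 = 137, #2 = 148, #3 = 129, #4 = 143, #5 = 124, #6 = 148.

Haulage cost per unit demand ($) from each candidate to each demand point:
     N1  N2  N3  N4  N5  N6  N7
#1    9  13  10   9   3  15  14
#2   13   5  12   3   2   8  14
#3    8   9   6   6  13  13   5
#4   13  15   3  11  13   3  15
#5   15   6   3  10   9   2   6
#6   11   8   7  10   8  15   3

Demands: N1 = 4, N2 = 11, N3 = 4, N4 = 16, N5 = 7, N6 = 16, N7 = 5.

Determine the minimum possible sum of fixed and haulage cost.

515

Open {#2, #5}: assign each demand point to its cheapest open site.
  N1→#2 4×13=52, N2→#2 11×5=55, N3→#5 4×3=12, N4→#2 16×3=48, N5→#2 7×2=14, N6→#5 16×2=32, N7→#5 5×6=30
  haulage cost 243, fixed 272 → total 515.
Compare {#5}: haulage cost 423 + fixed 124 = 547.
Compare {#2}: haulage cost 415 + fixed 148 = 563.
Compare {#3, #5}: haulage cost 326 + fixed 253 = 579.
All other subsets cost ≥ 547. Minimum total cost: 515.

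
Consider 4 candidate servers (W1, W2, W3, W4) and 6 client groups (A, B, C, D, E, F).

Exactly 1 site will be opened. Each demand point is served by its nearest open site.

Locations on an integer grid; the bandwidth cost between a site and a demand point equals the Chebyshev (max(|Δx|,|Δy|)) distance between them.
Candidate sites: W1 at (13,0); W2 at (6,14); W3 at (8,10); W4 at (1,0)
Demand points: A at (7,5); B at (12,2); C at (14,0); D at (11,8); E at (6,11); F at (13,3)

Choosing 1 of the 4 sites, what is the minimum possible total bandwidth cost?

Open {W1}.
  A→W1 6, B→W1 2, C→W1 1, D→W1 8, E→W1 11, F→W1 3  ⇒ total 31.
Compare {W3}: total 35.
Compare {W2}: total 55.
No size-1 selection does better; minimum is 31.

31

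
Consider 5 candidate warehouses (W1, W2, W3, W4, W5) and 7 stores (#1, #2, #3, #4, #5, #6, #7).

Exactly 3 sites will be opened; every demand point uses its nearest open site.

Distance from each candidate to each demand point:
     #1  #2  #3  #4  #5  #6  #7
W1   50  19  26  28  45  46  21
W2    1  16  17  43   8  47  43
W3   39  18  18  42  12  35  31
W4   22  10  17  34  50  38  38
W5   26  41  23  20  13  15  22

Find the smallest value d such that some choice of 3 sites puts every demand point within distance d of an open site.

Open {W1, W2, W5}.
  Farthest demand point is #7 at distance 21 (to W1); all others are ≤ 21.
With {W1, W4, W5} the worst case is 22.
With {W2, W3, W5} the worst case is 22.
No size-3 selection achieves below 21.

21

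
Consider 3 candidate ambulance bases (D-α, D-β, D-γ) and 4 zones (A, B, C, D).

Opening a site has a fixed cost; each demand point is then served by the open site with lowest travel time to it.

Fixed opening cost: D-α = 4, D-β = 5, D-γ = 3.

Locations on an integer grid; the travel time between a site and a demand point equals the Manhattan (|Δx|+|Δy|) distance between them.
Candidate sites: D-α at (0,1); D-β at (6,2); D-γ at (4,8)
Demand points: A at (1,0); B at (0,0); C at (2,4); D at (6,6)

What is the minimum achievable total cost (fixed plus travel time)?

19

Open {D-α, D-γ}: assign each demand point to its cheapest open site.
  A→D-α 2, B→D-α 1, C→D-α 5, D→D-γ 4
  travel time 12, fixed 7 → total 19.
Compare {D-α, D-β}: travel time 12 + fixed 9 = 21.
Compare {D-α}: travel time 19 + fixed 4 = 23.
Compare {D-α, D-β, D-γ}: travel time 12 + fixed 12 = 24.
All other subsets cost ≥ 21. Minimum total cost: 19.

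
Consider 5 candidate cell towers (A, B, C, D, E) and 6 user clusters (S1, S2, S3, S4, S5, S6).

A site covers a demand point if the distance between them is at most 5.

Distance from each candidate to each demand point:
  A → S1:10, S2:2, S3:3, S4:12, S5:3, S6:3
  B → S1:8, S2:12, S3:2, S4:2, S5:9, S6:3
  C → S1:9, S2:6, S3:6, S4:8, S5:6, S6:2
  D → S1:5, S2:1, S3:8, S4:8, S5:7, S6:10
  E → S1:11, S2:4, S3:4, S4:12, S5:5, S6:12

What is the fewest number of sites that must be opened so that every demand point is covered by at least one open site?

3

Coverage sets (demand points within 5 of each site):
  A: {S2, S3, S5, S6}
  B: {S3, S4, S6}
  C: {S6}
  D: {S1, S2}
  E: {S2, S3, S5}
No 2 sites suffice: every size-2 union leaves at least one demand point uncovered.
But {A, B, D} covers everything, so the minimum is 3.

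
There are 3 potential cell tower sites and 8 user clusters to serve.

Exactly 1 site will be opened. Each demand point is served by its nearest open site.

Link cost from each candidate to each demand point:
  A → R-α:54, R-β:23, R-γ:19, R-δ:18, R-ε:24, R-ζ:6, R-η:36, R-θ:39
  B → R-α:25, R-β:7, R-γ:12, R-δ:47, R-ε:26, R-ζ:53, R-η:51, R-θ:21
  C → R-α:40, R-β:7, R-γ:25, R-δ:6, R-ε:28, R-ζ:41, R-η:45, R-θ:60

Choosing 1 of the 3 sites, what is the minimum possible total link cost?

Open {A}.
  R-α→A 54, R-β→A 23, R-γ→A 19, R-δ→A 18, R-ε→A 24, R-ζ→A 6, R-η→A 36, R-θ→A 39  ⇒ total 219.
Compare {B}: total 242.
Compare {C}: total 252.

219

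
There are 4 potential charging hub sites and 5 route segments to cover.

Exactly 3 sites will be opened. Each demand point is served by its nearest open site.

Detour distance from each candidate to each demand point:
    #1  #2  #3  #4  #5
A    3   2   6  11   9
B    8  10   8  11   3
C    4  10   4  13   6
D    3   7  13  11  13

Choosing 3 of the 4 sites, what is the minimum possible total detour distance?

Open {A, B, C}.
  #1→A 3, #2→A 2, #3→C 4, #4→A 11, #5→B 3  ⇒ total 23.
Compare {A, B, D}: total 25.
Compare {A, C, D}: total 26.
No size-3 selection does better; minimum is 23.

23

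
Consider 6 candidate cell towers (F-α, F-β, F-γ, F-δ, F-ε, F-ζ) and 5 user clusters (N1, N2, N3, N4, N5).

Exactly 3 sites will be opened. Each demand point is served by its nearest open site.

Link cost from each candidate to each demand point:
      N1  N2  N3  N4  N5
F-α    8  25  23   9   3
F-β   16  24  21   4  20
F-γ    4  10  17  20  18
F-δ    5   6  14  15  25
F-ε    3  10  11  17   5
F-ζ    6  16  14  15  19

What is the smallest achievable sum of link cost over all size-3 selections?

Open {F-β, F-δ, F-ε}.
  N1→F-ε 3, N2→F-δ 6, N3→F-ε 11, N4→F-β 4, N5→F-ε 5  ⇒ total 29.
Compare {F-α, F-β, F-ε}: total 31.
Compare {F-α, F-β, F-δ}: total 32.
No size-3 selection does better; minimum is 29.

29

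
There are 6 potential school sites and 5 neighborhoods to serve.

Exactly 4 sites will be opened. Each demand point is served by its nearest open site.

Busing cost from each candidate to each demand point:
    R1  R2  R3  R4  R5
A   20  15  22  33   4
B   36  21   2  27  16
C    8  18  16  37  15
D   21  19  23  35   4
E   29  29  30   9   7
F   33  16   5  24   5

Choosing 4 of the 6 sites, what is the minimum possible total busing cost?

38

Open {A, B, C, E}.
  R1→C 8, R2→A 15, R3→B 2, R4→E 9, R5→A 4  ⇒ total 38.
Compare {B, C, E, F}: total 40.
Compare {A, C, E, F}: total 41.
No size-4 selection does better; minimum is 38.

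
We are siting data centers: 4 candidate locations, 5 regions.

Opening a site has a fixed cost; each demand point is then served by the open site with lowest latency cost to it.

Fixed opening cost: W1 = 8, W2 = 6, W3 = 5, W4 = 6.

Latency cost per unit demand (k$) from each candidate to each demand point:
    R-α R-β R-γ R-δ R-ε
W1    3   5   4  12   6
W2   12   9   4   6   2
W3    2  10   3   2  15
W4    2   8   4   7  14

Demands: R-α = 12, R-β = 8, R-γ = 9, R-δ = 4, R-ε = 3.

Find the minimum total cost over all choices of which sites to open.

124

Open {W1, W2, W3}: assign each demand point to its cheapest open site.
  R-α→W3 12×2=24, R-β→W1 8×5=40, R-γ→W3 9×3=27, R-δ→W3 4×2=8, R-ε→W2 3×2=6
  latency cost 105, fixed 19 → total 124.
Compare {W1, W3}: latency cost 117 + fixed 13 = 130.
Compare {W1, W2, W3, W4}: latency cost 105 + fixed 25 = 130.
Compare {W1, W3, W4}: latency cost 117 + fixed 19 = 136.
All other subsets cost ≥ 130. Minimum total cost: 124.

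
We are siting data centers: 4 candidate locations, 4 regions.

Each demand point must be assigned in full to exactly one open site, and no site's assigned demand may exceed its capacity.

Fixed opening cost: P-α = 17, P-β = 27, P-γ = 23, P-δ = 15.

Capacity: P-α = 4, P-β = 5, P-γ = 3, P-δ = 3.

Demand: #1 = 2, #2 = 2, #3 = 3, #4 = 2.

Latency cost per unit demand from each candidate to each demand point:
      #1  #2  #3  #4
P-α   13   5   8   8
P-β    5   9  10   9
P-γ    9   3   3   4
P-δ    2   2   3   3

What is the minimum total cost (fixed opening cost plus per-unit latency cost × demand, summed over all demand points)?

Open {P-α, P-γ, P-δ}; cheapest assignment that respects the capacities:
  P-α (cap 4, load 4): #2, #4 — cost 2×5 + 2×8 = 26
  P-γ (cap 3, load 3): #3 — cost 3×3 = 9
  P-δ (cap 3, load 2): #1 — cost 2×2 = 4
  Shipping 39, fixed 55 → total 94.
  Any other capacity-feasible assignment to {P-α, P-γ, P-δ} ships for at least 39.
Compare {P-α, P-β, P-δ}: its best feasible assignment gives total 104.
Compare {P-β, P-γ, P-δ}: its best feasible assignment gives total 106.
Every other set of open sites that can feasibly serve all demand totals ≥ 104 even under its best assignment. Minimum: 94.

94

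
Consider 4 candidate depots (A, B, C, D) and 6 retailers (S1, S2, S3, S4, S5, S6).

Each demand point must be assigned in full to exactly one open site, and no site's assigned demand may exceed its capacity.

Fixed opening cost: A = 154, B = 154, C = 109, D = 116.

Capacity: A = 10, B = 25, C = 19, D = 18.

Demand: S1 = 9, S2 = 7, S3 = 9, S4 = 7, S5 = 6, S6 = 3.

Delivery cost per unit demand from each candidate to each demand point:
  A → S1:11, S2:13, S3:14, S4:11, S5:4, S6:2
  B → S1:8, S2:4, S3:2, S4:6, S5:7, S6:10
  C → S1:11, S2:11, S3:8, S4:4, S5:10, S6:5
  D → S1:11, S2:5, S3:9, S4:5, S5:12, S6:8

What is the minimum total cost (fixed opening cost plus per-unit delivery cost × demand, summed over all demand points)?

Open {B, C}; cheapest assignment that respects the capacities:
  B (cap 25, load 25): S1, S2, S3 — cost 9×8 + 7×4 + 9×2 = 118
  C (cap 19, load 16): S4, S5, S6 — cost 7×4 + 6×10 + 3×5 = 103
  Shipping 221, fixed 263 → total 484.
  Any other capacity-feasible assignment to {B, C} ships for at least 221.
Compare {B, D}: its best feasible assignment gives total 496.
Compare {B, C, D}: its best feasible assignment gives total 589.
Every other set of open sites that can feasibly serve all demand totals ≥ 496 even under its best assignment. Minimum: 484.

484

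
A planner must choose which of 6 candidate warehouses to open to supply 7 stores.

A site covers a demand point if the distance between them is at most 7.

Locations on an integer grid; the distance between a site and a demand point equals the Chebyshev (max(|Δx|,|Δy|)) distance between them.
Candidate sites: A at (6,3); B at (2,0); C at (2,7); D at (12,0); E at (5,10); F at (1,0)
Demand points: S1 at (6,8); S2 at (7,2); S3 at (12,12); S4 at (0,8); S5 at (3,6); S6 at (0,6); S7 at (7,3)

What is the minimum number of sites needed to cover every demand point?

Coverage sets (demand points within 7 of each site):
  A: {S1, S2, S4, S5, S6, S7}
  B: {S2, S5, S6, S7}
  C: {S1, S2, S4, S5, S6, S7}
  D: {S2, S7}
  E: {S1, S3, S4, S5, S6, S7}
  F: {S2, S5, S6, S7}
No single site covers all 7 demand points.
But {A, E} covers everything, so the minimum is 2.

2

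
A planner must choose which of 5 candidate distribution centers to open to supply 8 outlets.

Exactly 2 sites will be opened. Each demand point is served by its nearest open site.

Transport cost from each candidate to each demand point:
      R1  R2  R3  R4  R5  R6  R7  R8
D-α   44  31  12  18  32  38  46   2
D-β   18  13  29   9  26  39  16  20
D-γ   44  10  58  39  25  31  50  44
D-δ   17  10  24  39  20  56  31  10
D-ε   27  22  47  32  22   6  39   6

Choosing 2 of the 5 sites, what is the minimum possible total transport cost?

Open {D-β, D-ε}.
  R1→D-β 18, R2→D-β 13, R3→D-β 29, R4→D-β 9, R5→D-ε 22, R6→D-ε 6, R7→D-β 16, R8→D-ε 6  ⇒ total 119.
Compare {D-α, D-β}: total 134.
Compare {D-β, D-δ}: total 145.
No size-2 selection does better; minimum is 119.

119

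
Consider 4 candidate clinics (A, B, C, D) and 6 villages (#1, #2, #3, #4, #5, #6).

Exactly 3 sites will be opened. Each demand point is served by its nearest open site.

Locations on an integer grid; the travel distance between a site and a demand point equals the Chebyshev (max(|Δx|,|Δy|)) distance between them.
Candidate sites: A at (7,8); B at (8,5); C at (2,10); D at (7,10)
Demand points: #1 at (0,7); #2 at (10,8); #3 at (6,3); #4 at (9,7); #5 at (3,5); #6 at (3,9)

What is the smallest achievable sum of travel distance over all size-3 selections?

15

Open {A, B, C}.
  #1→C 3, #2→A 3, #3→B 2, #4→A 2, #5→A 4, #6→C 1  ⇒ total 15.
Compare {B, C, D}: total 16.
Compare {A, C, D}: total 18.
No size-3 selection does better; minimum is 15.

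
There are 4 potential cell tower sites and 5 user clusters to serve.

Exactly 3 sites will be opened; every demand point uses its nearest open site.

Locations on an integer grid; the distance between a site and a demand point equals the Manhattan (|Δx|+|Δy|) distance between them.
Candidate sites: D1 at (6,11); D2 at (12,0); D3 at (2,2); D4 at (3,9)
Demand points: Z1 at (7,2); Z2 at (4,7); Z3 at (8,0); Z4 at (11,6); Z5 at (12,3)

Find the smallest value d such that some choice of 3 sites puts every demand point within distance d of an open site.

7

Open {D1, D2, D3}.
  Farthest demand point is Z4 at distance 7 (to D2); all others are ≤ 7.
With {D1, D2, D4} the worst case is 7.
With {D2, D3, D4} the worst case is 7.
No size-3 selection achieves below 7.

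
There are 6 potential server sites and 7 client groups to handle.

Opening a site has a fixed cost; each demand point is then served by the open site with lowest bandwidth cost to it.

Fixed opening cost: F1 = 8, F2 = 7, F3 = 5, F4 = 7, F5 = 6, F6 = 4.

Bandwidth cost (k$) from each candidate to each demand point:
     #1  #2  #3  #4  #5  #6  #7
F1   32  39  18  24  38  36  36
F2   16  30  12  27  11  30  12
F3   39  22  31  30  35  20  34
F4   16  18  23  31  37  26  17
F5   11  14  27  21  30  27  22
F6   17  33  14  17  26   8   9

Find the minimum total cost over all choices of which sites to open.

99

Open {F2, F5, F6}: assign each demand point to its cheapest open site.
  #1→F5 11, #2→F5 14, #3→F2 12, #4→F6 17, #5→F2 11, #6→F6 8, #7→F6 9
  bandwidth cost 82, fixed 17 → total 99.
Compare {F2, F3, F5, F6}: bandwidth cost 82 + fixed 22 = 104.
Compare {F2, F4, F5, F6}: bandwidth cost 82 + fixed 24 = 106.
Compare {F1, F2, F5, F6}: bandwidth cost 82 + fixed 25 = 107.
All other subsets cost ≥ 104. Minimum total cost: 99.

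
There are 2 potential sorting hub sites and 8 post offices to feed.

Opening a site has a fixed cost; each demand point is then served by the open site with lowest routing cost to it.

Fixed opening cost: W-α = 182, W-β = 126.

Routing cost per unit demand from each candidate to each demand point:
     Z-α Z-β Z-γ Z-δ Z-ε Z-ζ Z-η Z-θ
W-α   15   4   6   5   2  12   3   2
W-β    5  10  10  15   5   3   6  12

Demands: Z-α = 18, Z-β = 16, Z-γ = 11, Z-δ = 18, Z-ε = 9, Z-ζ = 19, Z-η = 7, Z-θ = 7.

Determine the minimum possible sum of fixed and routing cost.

Open {W-α, W-β}: assign each demand point to its cheapest open site.
  Z-α→W-β 18×5=90, Z-β→W-α 16×4=64, Z-γ→W-α 11×6=66, Z-δ→W-α 18×5=90, Z-ε→W-α 9×2=18, Z-ζ→W-β 19×3=57, Z-η→W-α 7×3=21, Z-θ→W-α 7×2=14
  routing cost 420, fixed 308 → total 728.
Compare {W-α}: routing cost 771 + fixed 182 = 953.
Compare {W-β}: routing cost 858 + fixed 126 = 984.

728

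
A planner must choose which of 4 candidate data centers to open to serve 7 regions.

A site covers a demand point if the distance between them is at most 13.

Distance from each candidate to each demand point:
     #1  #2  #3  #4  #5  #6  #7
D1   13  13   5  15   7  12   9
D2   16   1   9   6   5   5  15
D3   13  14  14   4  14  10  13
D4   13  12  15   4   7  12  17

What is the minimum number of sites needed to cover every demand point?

Coverage sets (demand points within 13 of each site):
  D1: {#1, #2, #3, #5, #6, #7}
  D2: {#2, #3, #4, #5, #6}
  D3: {#1, #4, #6, #7}
  D4: {#1, #2, #4, #5, #6}
No single site covers all 7 demand points.
But {D1, D2} covers everything, so the minimum is 2.

2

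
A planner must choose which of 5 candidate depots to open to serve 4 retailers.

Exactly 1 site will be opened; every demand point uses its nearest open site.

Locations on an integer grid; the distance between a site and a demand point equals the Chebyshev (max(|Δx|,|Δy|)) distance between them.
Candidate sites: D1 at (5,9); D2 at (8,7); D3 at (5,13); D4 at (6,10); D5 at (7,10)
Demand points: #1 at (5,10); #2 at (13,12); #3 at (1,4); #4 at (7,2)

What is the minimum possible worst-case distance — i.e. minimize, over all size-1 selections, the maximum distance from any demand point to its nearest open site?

Open {D2}.
  Farthest demand point is #3 at distance 7 (to D2); all others are ≤ 7.
With {D1} the worst case is 8.
With {D4} the worst case is 8.
No size-1 selection achieves below 7.

7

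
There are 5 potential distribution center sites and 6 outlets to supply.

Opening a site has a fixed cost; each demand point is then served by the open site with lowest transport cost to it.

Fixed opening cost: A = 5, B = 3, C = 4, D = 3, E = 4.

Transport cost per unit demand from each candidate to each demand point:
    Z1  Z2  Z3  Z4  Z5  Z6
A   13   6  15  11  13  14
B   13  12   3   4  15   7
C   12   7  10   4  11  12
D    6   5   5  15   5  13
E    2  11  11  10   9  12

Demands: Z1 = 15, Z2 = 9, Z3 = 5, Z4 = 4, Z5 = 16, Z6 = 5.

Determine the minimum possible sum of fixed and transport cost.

Open {B, D, E}: assign each demand point to its cheapest open site.
  Z1→E 15×2=30, Z2→D 9×5=45, Z3→B 5×3=15, Z4→B 4×4=16, Z5→D 16×5=80, Z6→B 5×7=35
  transport cost 221, fixed 10 → total 231.
Compare {B, C, D, E}: transport cost 221 + fixed 14 = 235.
Compare {A, B, D, E}: transport cost 221 + fixed 15 = 236.
Compare {A, B, C, D, E}: transport cost 221 + fixed 19 = 240.
All other subsets cost ≥ 235. Minimum total cost: 231.

231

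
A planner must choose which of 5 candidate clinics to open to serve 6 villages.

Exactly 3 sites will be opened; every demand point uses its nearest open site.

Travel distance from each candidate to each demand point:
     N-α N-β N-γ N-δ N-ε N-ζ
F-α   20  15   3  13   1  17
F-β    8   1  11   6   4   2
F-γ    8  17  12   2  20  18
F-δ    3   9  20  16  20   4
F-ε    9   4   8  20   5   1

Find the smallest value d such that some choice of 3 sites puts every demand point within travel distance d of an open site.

Open {F-α, F-β, F-δ}.
  Farthest demand point is N-δ at travel distance 6 (to F-β); all others are ≤ 6.
With {F-α, F-β, F-γ} the worst case is 8.
With {F-α, F-β, F-ε} the worst case is 8.
No size-3 selection achieves below 6.

6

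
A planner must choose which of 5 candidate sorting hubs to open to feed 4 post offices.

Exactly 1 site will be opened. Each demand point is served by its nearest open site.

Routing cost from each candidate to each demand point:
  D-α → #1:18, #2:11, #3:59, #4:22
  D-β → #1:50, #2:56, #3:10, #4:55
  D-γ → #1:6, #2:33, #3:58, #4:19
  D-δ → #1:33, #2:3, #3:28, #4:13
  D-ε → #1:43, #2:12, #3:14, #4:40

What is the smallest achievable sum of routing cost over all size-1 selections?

Open {D-δ}.
  #1→D-δ 33, #2→D-δ 3, #3→D-δ 28, #4→D-δ 13  ⇒ total 77.
Compare {D-ε}: total 109.
Compare {D-α}: total 110.
No size-1 selection does better; minimum is 77.

77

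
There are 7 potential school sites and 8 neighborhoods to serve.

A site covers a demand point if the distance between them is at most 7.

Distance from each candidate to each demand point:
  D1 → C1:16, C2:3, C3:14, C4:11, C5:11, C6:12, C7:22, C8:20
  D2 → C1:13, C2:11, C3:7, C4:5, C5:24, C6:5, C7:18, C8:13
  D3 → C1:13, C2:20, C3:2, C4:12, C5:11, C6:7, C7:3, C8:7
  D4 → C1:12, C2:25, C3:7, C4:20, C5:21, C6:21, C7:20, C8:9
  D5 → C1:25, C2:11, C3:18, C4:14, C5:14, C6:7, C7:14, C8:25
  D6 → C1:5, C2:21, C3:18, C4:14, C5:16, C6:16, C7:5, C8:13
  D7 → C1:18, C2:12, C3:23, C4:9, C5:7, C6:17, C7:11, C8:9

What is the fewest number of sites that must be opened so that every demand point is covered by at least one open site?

5

Coverage sets (demand points within 7 of each site):
  D1: {C2}
  D2: {C3, C4, C6}
  D3: {C3, C6, C7, C8}
  D4: {C3}
  D5: {C6}
  D6: {C1, C7}
  D7: {C5}
No 4 sites suffice: every size-4 union leaves at least one demand point uncovered.
But {D1, D2, D3, D6, D7} covers everything, so the minimum is 5.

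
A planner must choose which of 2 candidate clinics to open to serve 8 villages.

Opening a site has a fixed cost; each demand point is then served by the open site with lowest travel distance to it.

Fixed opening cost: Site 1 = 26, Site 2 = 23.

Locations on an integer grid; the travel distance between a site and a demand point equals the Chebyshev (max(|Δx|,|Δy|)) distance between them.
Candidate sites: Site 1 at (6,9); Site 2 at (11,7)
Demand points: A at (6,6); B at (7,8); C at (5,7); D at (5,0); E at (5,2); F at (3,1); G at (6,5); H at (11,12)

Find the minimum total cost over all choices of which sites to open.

65

Open {Site 1}: assign each demand point to its cheapest open site.
  A→Site 1 3, B→Site 1 1, C→Site 1 2, D→Site 1 9, E→Site 1 7, F→Site 1 8, G→Site 1 4, H→Site 1 5
  travel distance 39, fixed 26 → total 65.
Compare {Site 2}: travel distance 46 + fixed 23 = 69.
Compare {Site 1, Site 2}: travel distance 36 + fixed 49 = 85.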